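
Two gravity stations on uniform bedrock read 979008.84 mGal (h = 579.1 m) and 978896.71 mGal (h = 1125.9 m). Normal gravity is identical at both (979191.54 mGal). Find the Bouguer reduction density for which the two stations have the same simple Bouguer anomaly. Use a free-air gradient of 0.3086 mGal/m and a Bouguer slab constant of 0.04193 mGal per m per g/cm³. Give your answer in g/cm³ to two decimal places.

2.47

Δg_obs = 978896.71 − 979008.84 = -112.13 mGal over Δh = 1125.9 − 579.1 = 546.8 m
Equal Bouguer anomalies ⇒ Δg_obs + (0.3086 − 0.04193ρ)·Δh = 0
0.3086 − 0.04193ρ = −Δg_obs/Δh = 0.20507
ρ = (0.3086 − 0.20507) / 0.04193 = 2.47 g/cm³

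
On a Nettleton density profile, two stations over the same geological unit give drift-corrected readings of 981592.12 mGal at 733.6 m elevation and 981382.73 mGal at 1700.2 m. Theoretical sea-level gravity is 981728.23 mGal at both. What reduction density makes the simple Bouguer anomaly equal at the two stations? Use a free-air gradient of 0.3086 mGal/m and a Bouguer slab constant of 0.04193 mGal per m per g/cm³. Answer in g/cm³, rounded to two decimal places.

2.19

Δg_obs = 981382.73 − 981592.12 = -209.39 mGal over Δh = 1700.2 − 733.6 = 966.6 m
Equal Bouguer anomalies ⇒ Δg_obs + (0.3086 − 0.04193ρ)·Δh = 0
0.3086 − 0.04193ρ = −Δg_obs/Δh = 0.21663
ρ = (0.3086 − 0.21663) / 0.04193 = 2.19 g/cm³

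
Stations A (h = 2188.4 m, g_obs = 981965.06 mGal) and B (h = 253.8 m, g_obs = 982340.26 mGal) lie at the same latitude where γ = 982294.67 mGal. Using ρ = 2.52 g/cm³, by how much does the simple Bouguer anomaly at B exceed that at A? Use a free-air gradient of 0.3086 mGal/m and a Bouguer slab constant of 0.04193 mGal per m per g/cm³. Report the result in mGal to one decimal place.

Δg_SB(A) = 981965.06 − 982294.67 + 0.3086×2188.4 − 0.04193×2.52×2188.4 = 114.50 mGal
Δg_SB(B) = 982340.26 − 982294.67 + 0.3086×253.8 − 0.04193×2.52×253.8 = 97.10 mGal
Difference = 97.10 − (114.50) = -17.40 mGal

-17.4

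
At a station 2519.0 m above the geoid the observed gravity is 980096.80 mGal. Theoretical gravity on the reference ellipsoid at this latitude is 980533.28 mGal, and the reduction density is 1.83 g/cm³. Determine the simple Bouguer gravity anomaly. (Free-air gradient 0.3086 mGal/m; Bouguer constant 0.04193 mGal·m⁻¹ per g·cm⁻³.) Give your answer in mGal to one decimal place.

Free-air correction = 0.3086 × 2519.0 = 777.36 mGal
Free-air anomaly = 980096.80 − 980533.28 + (777.36) = 340.88 mGal
Bouguer slab correction = 0.04193 × 1.83 × 2519.0 = 193.29 mGal
Simple Bouguer anomaly = 340.88 − (193.29) = 147.59 mGal

147.6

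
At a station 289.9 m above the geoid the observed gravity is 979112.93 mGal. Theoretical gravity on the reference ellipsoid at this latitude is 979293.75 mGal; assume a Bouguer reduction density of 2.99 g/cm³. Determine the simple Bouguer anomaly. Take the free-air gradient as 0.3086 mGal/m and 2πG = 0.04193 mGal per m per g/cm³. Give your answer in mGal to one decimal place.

-127.7

Free-air correction = 0.3086 × 289.9 = 89.46 mGal
Free-air anomaly = 979112.93 − 979293.75 + (89.46) = -91.36 mGal
Bouguer slab correction = 0.04193 × 2.99 × 289.9 = 36.34 mGal
Simple Bouguer anomaly = -91.36 − (36.34) = -127.70 mGal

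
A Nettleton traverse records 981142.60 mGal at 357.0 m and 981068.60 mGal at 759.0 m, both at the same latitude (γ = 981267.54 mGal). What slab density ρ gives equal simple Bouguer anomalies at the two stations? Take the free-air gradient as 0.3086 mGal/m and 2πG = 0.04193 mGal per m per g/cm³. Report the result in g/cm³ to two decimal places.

Δg_obs = 981068.60 − 981142.60 = -74.00 mGal over Δh = 759.0 − 357.0 = 402.0 m
Equal Bouguer anomalies ⇒ Δg_obs + (0.3086 − 0.04193ρ)·Δh = 0
0.3086 − 0.04193ρ = −Δg_obs/Δh = 0.18408
ρ = (0.3086 − 0.18408) / 0.04193 = 2.97 g/cm³

2.97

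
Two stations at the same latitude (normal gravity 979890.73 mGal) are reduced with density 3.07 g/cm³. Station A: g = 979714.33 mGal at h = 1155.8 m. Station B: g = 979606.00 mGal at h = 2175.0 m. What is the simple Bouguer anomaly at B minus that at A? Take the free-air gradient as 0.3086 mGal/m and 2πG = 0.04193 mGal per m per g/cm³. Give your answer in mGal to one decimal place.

75.0

Δg_SB(A) = 979714.33 − 979890.73 + 0.3086×1155.8 − 0.04193×3.07×1155.8 = 31.50 mGal
Δg_SB(B) = 979606.00 − 979890.73 + 0.3086×2175.0 − 0.04193×3.07×2175.0 = 106.50 mGal
Difference = 106.50 − (31.50) = 75.00 mGal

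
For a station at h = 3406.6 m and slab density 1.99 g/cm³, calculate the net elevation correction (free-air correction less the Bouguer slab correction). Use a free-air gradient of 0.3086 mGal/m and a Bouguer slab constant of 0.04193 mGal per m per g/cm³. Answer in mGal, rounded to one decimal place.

Combined gradient = 0.3086 − 0.04193 × 1.99 = 0.2251593 mGal/m
Combined elevation correction = 0.2251593 × 3406.6 = 767.0 mGal

767.0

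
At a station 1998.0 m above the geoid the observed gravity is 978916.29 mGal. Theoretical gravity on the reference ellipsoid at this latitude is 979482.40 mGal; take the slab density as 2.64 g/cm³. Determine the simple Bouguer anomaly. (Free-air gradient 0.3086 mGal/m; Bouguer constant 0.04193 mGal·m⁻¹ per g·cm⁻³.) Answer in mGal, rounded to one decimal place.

-170.7

Free-air correction = 0.3086 × 1998.0 = 616.58 mGal
Free-air anomaly = 978916.29 − 979482.40 + (616.58) = 50.47 mGal
Bouguer slab correction = 0.04193 × 2.64 × 1998.0 = 221.17 mGal
Simple Bouguer anomaly = 50.47 − (221.17) = -170.70 mGal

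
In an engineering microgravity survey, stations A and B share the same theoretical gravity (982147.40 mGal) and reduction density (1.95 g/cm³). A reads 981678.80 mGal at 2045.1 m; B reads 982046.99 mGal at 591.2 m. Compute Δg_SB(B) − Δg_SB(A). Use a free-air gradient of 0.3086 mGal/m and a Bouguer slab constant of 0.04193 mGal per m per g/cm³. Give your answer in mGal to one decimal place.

38.4

Δg_SB(A) = 981678.80 − 982147.40 + 0.3086×2045.1 − 0.04193×1.95×2045.1 = -4.70 mGal
Δg_SB(B) = 982046.99 − 982147.40 + 0.3086×591.2 − 0.04193×1.95×591.2 = 33.70 mGal
Difference = 33.70 − (-4.70) = 38.40 mGal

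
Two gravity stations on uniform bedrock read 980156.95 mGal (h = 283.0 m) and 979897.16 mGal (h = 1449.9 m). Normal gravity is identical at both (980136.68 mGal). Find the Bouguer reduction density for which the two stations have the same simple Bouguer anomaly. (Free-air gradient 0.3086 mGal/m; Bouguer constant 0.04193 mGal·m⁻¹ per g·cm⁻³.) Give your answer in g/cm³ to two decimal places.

Δg_obs = 979897.16 − 980156.95 = -259.79 mGal over Δh = 1449.9 − 283.0 = 1166.9 m
Equal Bouguer anomalies ⇒ Δg_obs + (0.3086 − 0.04193ρ)·Δh = 0
0.3086 − 0.04193ρ = −Δg_obs/Δh = 0.22263
ρ = (0.3086 − 0.22263) / 0.04193 = 2.05 g/cm³

2.05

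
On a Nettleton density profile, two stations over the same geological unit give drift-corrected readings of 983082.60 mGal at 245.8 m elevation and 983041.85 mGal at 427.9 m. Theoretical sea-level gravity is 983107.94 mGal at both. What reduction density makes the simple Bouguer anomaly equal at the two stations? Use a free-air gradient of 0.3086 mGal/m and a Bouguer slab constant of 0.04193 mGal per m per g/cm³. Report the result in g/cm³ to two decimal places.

Δg_obs = 983041.85 − 983082.60 = -40.75 mGal over Δh = 427.9 − 245.8 = 182.1 m
Equal Bouguer anomalies ⇒ Δg_obs + (0.3086 − 0.04193ρ)·Δh = 0
0.3086 − 0.04193ρ = −Δg_obs/Δh = 0.22378
ρ = (0.3086 − 0.22378) / 0.04193 = 2.02 g/cm³

2.02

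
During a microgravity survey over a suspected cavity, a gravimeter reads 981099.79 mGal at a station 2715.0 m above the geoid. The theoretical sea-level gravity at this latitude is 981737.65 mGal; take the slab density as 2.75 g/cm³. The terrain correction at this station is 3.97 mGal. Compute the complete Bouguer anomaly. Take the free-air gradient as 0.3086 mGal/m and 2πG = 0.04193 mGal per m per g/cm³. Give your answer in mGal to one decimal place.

Free-air correction = 0.3086 × 2715.0 = 837.85 mGal
Free-air anomaly = 981099.79 − 981737.65 + (837.85) = 199.99 mGal
Bouguer slab correction = 0.04193 × 2.75 × 2715.0 = 313.06 mGal
Simple Bouguer anomaly = 199.99 − (313.06) = -113.07 mGal
Complete Bouguer anomaly = -113.07 + 3.97 = -109.10 mGal

-109.1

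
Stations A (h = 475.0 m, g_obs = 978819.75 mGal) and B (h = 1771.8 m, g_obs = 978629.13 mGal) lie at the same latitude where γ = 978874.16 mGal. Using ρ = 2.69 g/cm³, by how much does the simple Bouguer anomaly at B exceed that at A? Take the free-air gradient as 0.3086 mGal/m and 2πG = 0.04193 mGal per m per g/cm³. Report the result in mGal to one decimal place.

63.3

Δg_SB(A) = 978819.75 − 978874.16 + 0.3086×475.0 − 0.04193×2.69×475.0 = 38.60 mGal
Δg_SB(B) = 978629.13 − 978874.16 + 0.3086×1771.8 − 0.04193×2.69×1771.8 = 101.90 mGal
Difference = 101.90 − (38.60) = 63.30 mGal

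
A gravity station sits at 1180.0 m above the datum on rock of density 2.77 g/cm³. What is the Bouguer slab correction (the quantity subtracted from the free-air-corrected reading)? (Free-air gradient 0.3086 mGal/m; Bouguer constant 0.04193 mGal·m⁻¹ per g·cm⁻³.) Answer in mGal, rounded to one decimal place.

137.1

Bouguer slab correction = 0.04193 × 2.77 × 1180.0 = 137.1 mGal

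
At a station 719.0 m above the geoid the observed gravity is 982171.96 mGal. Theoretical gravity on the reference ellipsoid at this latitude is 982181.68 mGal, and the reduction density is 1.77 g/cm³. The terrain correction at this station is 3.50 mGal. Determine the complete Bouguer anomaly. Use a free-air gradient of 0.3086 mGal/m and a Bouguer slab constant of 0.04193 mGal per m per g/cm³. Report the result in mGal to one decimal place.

162.3

Free-air correction = 0.3086 × 719.0 = 221.88 mGal
Free-air anomaly = 982171.96 − 982181.68 + (221.88) = 212.16 mGal
Bouguer slab correction = 0.04193 × 1.77 × 719.0 = 53.36 mGal
Simple Bouguer anomaly = 212.16 − (53.36) = 158.80 mGal
Complete Bouguer anomaly = 158.80 + 3.50 = 162.30 mGal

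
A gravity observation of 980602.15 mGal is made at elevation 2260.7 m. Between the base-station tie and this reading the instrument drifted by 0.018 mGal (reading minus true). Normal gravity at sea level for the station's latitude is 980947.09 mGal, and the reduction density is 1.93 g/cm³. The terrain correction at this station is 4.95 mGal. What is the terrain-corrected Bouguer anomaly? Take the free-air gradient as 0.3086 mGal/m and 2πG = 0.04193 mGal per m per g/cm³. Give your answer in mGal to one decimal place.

Drift-corrected reading = 980602.15 − (0.018) = 980602.132 mGal
Free-air correction = 0.3086 × 2260.7 = 697.65 mGal
Free-air anomaly = 980602.132 − 980947.09 + (697.65) = 352.692 mGal
Bouguer slab correction = 0.04193 × 1.93 × 2260.7 = 182.95 mGal
Simple Bouguer anomaly = 352.692 − (182.95) = 169.742 mGal
Complete Bouguer anomaly = 169.742 + 4.95 = 174.692 mGal

174.7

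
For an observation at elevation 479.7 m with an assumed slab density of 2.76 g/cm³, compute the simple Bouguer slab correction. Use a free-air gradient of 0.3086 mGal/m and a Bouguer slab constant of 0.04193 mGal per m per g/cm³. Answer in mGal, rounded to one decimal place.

Bouguer slab correction = 0.04193 × 2.76 × 479.7 = 55.5 mGal

55.5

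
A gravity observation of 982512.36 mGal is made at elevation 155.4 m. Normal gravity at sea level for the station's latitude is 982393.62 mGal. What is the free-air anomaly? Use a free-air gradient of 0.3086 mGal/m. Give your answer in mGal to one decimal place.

166.7

Free-air correction = 0.3086 × 155.4 = 47.96 mGal
Free-air anomaly = 982512.36 − 982393.62 + (47.96) = 166.70 mGal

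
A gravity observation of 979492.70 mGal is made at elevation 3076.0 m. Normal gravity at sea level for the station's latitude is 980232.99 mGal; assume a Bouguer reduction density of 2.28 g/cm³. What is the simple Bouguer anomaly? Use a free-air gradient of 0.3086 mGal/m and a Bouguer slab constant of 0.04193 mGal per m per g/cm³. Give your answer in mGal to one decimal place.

-85.1

Free-air correction = 0.3086 × 3076.0 = 949.25 mGal
Free-air anomaly = 979492.70 − 980232.99 + (949.25) = 208.96 mGal
Bouguer slab correction = 0.04193 × 2.28 × 3076.0 = 294.07 mGal
Simple Bouguer anomaly = 208.96 − (294.07) = -85.11 mGal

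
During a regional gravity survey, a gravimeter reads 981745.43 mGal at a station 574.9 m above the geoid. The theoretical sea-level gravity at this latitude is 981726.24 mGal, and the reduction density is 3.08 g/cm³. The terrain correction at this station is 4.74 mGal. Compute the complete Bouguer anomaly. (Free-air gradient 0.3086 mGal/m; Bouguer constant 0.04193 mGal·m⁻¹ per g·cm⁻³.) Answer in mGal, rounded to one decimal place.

127.1

Free-air correction = 0.3086 × 574.9 = 177.41 mGal
Free-air anomaly = 981745.43 − 981726.24 + (177.41) = 196.60 mGal
Bouguer slab correction = 0.04193 × 3.08 × 574.9 = 74.25 mGal
Simple Bouguer anomaly = 196.60 − (74.25) = 122.35 mGal
Complete Bouguer anomaly = 122.35 + 4.74 = 127.09 mGal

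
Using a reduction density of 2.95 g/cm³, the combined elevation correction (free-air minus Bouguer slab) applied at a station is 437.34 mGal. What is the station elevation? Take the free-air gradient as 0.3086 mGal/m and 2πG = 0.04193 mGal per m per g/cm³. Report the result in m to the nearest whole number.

2365

Combined gradient = 0.3086 − 0.04193 × 2.95 = 0.1849065 mGal/m
h = 437.34 / 0.1849065 = 2365.20 m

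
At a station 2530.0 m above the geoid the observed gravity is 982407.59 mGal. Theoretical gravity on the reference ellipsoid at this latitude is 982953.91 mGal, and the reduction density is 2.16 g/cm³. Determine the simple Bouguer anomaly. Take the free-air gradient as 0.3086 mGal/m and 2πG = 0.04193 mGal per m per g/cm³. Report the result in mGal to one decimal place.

Free-air correction = 0.3086 × 2530.0 = 780.76 mGal
Free-air anomaly = 982407.59 − 982953.91 + (780.76) = 234.44 mGal
Bouguer slab correction = 0.04193 × 2.16 × 2530.0 = 229.14 mGal
Simple Bouguer anomaly = 234.44 − (229.14) = 5.30 mGal

5.3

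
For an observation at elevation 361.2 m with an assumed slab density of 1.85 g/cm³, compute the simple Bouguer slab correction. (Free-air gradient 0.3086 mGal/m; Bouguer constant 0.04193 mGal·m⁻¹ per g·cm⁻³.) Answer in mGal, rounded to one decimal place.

Bouguer slab correction = 0.04193 × 1.85 × 361.2 = 28.0 mGal

28.0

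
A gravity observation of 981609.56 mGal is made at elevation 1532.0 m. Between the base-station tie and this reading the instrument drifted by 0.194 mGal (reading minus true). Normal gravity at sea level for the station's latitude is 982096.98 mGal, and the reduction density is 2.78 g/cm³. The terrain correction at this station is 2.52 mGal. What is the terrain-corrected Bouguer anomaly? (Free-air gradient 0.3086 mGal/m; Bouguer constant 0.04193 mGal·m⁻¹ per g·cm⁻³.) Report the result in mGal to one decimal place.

Drift-corrected reading = 981609.56 − (0.194) = 981609.366 mGal
Free-air correction = 0.3086 × 1532.0 = 472.78 mGal
Free-air anomaly = 981609.366 − 982096.98 + (472.78) = -14.834 mGal
Bouguer slab correction = 0.04193 × 2.78 × 1532.0 = 178.58 mGal
Simple Bouguer anomaly = -14.834 − (178.58) = -193.414 mGal
Complete Bouguer anomaly = -193.414 + 2.52 = -190.894 mGal

-190.9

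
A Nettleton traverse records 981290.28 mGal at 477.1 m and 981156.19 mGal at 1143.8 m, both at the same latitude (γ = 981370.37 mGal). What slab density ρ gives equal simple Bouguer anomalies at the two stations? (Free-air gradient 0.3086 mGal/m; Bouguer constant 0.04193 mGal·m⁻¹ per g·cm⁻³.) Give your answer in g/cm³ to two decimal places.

2.56

Δg_obs = 981156.19 − 981290.28 = -134.09 mGal over Δh = 1143.8 − 477.1 = 666.7 m
Equal Bouguer anomalies ⇒ Δg_obs + (0.3086 − 0.04193ρ)·Δh = 0
0.3086 − 0.04193ρ = −Δg_obs/Δh = 0.20112
ρ = (0.3086 − 0.20112) / 0.04193 = 2.56 g/cm³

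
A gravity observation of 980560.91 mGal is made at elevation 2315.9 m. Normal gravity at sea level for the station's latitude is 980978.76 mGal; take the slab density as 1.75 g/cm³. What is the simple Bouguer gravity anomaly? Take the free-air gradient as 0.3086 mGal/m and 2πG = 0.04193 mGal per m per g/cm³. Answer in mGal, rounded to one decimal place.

126.9

Free-air correction = 0.3086 × 2315.9 = 714.69 mGal
Free-air anomaly = 980560.91 − 980978.76 + (714.69) = 296.84 mGal
Bouguer slab correction = 0.04193 × 1.75 × 2315.9 = 169.93 mGal
Simple Bouguer anomaly = 296.84 − (169.93) = 126.91 mGal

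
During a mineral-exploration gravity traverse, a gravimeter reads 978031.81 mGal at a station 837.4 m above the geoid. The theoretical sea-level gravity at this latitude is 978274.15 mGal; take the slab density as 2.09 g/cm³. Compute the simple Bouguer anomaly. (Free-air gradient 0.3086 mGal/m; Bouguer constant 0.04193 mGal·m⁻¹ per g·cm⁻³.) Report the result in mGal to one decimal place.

Free-air correction = 0.3086 × 837.4 = 258.42 mGal
Free-air anomaly = 978031.81 − 978274.15 + (258.42) = 16.08 mGal
Bouguer slab correction = 0.04193 × 2.09 × 837.4 = 73.38 mGal
Simple Bouguer anomaly = 16.08 − (73.38) = -57.30 mGal

-57.3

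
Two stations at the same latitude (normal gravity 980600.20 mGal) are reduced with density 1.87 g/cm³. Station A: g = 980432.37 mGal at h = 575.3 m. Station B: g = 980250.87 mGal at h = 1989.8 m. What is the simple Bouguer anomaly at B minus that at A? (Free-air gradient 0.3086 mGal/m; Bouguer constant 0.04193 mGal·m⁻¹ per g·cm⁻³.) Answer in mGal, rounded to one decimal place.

Δg_SB(A) = 980432.37 − 980600.20 + 0.3086×575.3 − 0.04193×1.87×575.3 = -35.40 mGal
Δg_SB(B) = 980250.87 − 980600.20 + 0.3086×1989.8 − 0.04193×1.87×1989.8 = 108.70 mGal
Difference = 108.70 − (-35.40) = 144.10 mGal

144.1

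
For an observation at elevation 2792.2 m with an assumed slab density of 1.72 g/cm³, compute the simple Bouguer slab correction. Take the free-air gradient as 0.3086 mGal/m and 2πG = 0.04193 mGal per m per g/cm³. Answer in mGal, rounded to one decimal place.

201.4

Bouguer slab correction = 0.04193 × 1.72 × 2792.2 = 201.4 mGal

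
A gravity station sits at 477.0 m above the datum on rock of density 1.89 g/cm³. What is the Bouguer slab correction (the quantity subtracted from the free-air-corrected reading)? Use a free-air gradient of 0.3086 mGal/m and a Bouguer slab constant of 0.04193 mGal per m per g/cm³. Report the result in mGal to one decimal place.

Bouguer slab correction = 0.04193 × 1.89 × 477.0 = 37.8 mGal

37.8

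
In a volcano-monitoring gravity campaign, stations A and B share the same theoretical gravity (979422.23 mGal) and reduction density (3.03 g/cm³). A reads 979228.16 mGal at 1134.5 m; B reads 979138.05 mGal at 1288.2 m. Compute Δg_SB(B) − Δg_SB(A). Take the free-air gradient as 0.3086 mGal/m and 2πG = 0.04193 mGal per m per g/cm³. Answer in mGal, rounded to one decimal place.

-62.2

Δg_SB(A) = 979228.16 − 979422.23 + 0.3086×1134.5 − 0.04193×3.03×1134.5 = 11.90 mGal
Δg_SB(B) = 979138.05 − 979422.23 + 0.3086×1288.2 − 0.04193×3.03×1288.2 = -50.30 mGal
Difference = -50.30 − (11.90) = -62.20 mGal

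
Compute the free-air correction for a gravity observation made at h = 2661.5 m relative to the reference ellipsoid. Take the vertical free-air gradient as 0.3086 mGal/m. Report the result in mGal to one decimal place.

821.3

Free-air correction = 0.3086 × 2661.5 = 821.3 mGal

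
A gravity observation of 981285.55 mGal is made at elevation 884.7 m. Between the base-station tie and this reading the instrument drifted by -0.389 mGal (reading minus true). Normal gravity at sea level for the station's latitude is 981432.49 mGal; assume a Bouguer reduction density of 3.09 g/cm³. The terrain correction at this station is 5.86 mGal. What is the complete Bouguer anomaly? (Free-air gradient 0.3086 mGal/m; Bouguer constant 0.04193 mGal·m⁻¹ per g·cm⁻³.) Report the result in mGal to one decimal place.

17.7

Drift-corrected reading = 981285.55 − (-0.389) = 981285.939 mGal
Free-air correction = 0.3086 × 884.7 = 273.02 mGal
Free-air anomaly = 981285.939 − 981432.49 + (273.02) = 126.469 mGal
Bouguer slab correction = 0.04193 × 3.09 × 884.7 = 114.63 mGal
Simple Bouguer anomaly = 126.469 − (114.63) = 11.839 mGal
Complete Bouguer anomaly = 11.839 + 5.86 = 17.699 mGal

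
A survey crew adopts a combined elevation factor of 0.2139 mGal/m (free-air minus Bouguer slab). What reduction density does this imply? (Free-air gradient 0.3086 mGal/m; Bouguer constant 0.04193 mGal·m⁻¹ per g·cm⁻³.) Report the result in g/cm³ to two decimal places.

0.2139 = 0.3086 − 0.04193 × ρ
ρ = (0.3086 − 0.2139) / 0.04193 = 2.26 g/cm³

2.26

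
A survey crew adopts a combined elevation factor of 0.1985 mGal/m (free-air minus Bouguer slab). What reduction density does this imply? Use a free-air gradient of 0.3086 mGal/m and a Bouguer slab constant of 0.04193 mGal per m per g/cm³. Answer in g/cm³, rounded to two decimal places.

2.63

0.1985 = 0.3086 − 0.04193 × ρ
ρ = (0.3086 − 0.1985) / 0.04193 = 2.63 g/cm³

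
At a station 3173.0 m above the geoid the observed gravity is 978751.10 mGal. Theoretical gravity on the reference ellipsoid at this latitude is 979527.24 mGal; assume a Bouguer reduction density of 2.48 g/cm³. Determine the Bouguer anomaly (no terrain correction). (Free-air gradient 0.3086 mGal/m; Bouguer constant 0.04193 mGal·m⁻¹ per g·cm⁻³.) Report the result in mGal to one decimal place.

-126.9

Free-air correction = 0.3086 × 3173.0 = 979.19 mGal
Free-air anomaly = 978751.10 − 979527.24 + (979.19) = 203.05 mGal
Bouguer slab correction = 0.04193 × 2.48 × 3173.0 = 329.95 mGal
Simple Bouguer anomaly = 203.05 − (329.95) = -126.90 mGal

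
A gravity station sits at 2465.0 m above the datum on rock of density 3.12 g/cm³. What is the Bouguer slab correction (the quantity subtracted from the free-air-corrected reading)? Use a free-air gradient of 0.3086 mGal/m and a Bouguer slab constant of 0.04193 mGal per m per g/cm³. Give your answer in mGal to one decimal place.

322.5

Bouguer slab correction = 0.04193 × 3.12 × 2465.0 = 322.5 mGal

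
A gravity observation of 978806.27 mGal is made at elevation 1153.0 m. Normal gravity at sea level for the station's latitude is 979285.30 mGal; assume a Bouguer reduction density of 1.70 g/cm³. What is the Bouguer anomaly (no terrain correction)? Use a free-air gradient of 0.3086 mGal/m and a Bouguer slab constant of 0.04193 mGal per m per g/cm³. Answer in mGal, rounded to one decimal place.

Free-air correction = 0.3086 × 1153.0 = 355.82 mGal
Free-air anomaly = 978806.27 − 979285.30 + (355.82) = -123.21 mGal
Bouguer slab correction = 0.04193 × 1.70 × 1153.0 = 82.19 mGal
Simple Bouguer anomaly = -123.21 − (82.19) = -205.40 mGal

-205.4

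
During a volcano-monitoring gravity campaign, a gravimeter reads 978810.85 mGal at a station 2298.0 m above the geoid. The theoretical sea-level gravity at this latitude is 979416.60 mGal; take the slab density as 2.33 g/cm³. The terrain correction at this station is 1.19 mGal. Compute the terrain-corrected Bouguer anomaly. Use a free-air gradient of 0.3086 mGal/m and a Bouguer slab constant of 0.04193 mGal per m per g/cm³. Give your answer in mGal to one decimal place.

-119.9

Free-air correction = 0.3086 × 2298.0 = 709.16 mGal
Free-air anomaly = 978810.85 − 979416.60 + (709.16) = 103.41 mGal
Bouguer slab correction = 0.04193 × 2.33 × 2298.0 = 224.51 mGal
Simple Bouguer anomaly = 103.41 − (224.51) = -121.10 mGal
Complete Bouguer anomaly = -121.10 + 1.19 = -119.91 mGal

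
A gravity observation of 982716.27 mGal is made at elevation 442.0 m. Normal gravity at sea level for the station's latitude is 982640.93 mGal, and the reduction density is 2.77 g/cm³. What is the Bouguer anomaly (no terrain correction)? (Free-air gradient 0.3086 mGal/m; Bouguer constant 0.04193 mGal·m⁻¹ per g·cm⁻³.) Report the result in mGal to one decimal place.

160.4

Free-air correction = 0.3086 × 442.0 = 136.40 mGal
Free-air anomaly = 982716.27 − 982640.93 + (136.40) = 211.74 mGal
Bouguer slab correction = 0.04193 × 2.77 × 442.0 = 51.34 mGal
Simple Bouguer anomaly = 211.74 − (51.34) = 160.40 mGal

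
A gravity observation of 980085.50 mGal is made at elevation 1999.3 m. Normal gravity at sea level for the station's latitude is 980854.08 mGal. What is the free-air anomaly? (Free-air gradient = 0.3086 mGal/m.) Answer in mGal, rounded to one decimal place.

-151.6

Free-air correction = 0.3086 × 1999.3 = 616.98 mGal
Free-air anomaly = 980085.50 − 980854.08 + (616.98) = -151.60 mGal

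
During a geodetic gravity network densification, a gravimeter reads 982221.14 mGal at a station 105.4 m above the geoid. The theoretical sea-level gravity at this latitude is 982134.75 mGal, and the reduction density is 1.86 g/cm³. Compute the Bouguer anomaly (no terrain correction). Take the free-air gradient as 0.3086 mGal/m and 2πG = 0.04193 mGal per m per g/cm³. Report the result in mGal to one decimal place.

110.7

Free-air correction = 0.3086 × 105.4 = 32.53 mGal
Free-air anomaly = 982221.14 − 982134.75 + (32.53) = 118.92 mGal
Bouguer slab correction = 0.04193 × 1.86 × 105.4 = 8.22 mGal
Simple Bouguer anomaly = 118.92 − (8.22) = 110.70 mGal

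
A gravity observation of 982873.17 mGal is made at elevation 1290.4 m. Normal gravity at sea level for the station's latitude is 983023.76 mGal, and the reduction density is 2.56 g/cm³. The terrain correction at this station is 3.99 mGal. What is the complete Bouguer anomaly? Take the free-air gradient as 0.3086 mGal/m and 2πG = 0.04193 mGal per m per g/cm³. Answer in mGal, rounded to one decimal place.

113.1

Free-air correction = 0.3086 × 1290.4 = 398.22 mGal
Free-air anomaly = 982873.17 − 983023.76 + (398.22) = 247.63 mGal
Bouguer slab correction = 0.04193 × 2.56 × 1290.4 = 138.51 mGal
Simple Bouguer anomaly = 247.63 − (138.51) = 109.12 mGal
Complete Bouguer anomaly = 109.12 + 3.99 = 113.11 mGal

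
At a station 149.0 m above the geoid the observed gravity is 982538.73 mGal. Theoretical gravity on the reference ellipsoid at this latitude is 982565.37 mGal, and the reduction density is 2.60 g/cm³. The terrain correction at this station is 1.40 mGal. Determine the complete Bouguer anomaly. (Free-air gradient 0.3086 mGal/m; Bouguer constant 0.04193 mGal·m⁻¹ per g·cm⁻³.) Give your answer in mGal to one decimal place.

Free-air correction = 0.3086 × 149.0 = 45.98 mGal
Free-air anomaly = 982538.73 − 982565.37 + (45.98) = 19.34 mGal
Bouguer slab correction = 0.04193 × 2.60 × 149.0 = 16.24 mGal
Simple Bouguer anomaly = 19.34 − (16.24) = 3.10 mGal
Complete Bouguer anomaly = 3.10 + 1.40 = 4.50 mGal

4.5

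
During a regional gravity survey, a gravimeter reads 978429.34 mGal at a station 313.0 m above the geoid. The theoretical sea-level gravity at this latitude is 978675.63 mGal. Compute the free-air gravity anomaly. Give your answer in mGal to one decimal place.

-149.7

Free-air correction = 0.3086 × 313.0 = 96.59 mGal
Free-air anomaly = 978429.34 − 978675.63 + (96.59) = -149.70 mGal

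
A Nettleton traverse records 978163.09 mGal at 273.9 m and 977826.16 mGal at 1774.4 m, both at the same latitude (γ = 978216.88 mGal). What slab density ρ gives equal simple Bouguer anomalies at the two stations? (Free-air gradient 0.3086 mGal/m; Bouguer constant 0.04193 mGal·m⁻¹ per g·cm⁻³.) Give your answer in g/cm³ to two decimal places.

Δg_obs = 977826.16 − 978163.09 = -336.93 mGal over Δh = 1774.4 − 273.9 = 1500.5 m
Equal Bouguer anomalies ⇒ Δg_obs + (0.3086 − 0.04193ρ)·Δh = 0
0.3086 − 0.04193ρ = −Δg_obs/Δh = 0.22455
ρ = (0.3086 − 0.22455) / 0.04193 = 2.00 g/cm³

2.00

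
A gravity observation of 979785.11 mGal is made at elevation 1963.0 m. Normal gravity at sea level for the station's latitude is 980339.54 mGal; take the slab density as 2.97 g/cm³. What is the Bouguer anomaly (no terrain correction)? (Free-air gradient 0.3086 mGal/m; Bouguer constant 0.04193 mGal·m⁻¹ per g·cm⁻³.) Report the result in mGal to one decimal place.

-193.1

Free-air correction = 0.3086 × 1963.0 = 605.78 mGal
Free-air anomaly = 979785.11 − 980339.54 + (605.78) = 51.35 mGal
Bouguer slab correction = 0.04193 × 2.97 × 1963.0 = 244.46 mGal
Simple Bouguer anomaly = 51.35 − (244.46) = -193.11 mGal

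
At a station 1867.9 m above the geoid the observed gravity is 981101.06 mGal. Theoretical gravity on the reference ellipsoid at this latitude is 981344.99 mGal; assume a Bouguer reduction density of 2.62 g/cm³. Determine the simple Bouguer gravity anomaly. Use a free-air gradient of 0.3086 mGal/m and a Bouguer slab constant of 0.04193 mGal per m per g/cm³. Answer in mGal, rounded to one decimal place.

Free-air correction = 0.3086 × 1867.9 = 576.43 mGal
Free-air anomaly = 981101.06 − 981344.99 + (576.43) = 332.50 mGal
Bouguer slab correction = 0.04193 × 2.62 × 1867.9 = 205.20 mGal
Simple Bouguer anomaly = 332.50 − (205.20) = 127.30 mGal

127.3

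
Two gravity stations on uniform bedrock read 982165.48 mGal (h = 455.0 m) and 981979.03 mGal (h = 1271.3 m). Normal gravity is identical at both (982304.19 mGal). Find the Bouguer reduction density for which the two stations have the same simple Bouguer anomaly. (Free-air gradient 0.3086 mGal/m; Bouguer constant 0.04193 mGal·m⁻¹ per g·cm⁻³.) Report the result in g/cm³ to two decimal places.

Δg_obs = 981979.03 − 982165.48 = -186.45 mGal over Δh = 1271.3 − 455.0 = 816.3 m
Equal Bouguer anomalies ⇒ Δg_obs + (0.3086 − 0.04193ρ)·Δh = 0
0.3086 − 0.04193ρ = −Δg_obs/Δh = 0.22841
ρ = (0.3086 − 0.22841) / 0.04193 = 1.91 g/cm³

1.91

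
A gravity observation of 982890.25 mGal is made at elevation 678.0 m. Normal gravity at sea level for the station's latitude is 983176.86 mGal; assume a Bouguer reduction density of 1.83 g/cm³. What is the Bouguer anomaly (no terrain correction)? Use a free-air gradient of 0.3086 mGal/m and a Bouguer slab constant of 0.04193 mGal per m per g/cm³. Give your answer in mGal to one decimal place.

-129.4

Free-air correction = 0.3086 × 678.0 = 209.23 mGal
Free-air anomaly = 982890.25 − 983176.86 + (209.23) = -77.38 mGal
Bouguer slab correction = 0.04193 × 1.83 × 678.0 = 52.02 mGal
Simple Bouguer anomaly = -77.38 − (52.02) = -129.40 mGal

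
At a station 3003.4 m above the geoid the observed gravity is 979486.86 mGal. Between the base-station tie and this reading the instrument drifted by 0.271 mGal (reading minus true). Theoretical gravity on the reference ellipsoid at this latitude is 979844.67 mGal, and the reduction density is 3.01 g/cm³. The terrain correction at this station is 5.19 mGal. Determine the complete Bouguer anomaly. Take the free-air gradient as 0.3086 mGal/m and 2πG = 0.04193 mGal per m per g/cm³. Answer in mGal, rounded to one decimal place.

Drift-corrected reading = 979486.86 − (0.271) = 979486.589 mGal
Free-air correction = 0.3086 × 3003.4 = 926.85 mGal
Free-air anomaly = 979486.589 − 979844.67 + (926.85) = 568.769 mGal
Bouguer slab correction = 0.04193 × 3.01 × 3003.4 = 379.06 mGal
Simple Bouguer anomaly = 568.769 − (379.06) = 189.709 mGal
Complete Bouguer anomaly = 189.709 + 5.19 = 194.899 mGal

194.9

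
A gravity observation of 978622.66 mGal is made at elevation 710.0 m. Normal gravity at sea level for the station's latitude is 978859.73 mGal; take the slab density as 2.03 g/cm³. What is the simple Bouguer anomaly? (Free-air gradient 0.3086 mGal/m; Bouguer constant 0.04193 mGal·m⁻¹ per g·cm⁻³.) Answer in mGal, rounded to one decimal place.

Free-air correction = 0.3086 × 710.0 = 219.11 mGal
Free-air anomaly = 978622.66 − 978859.73 + (219.11) = -17.96 mGal
Bouguer slab correction = 0.04193 × 2.03 × 710.0 = 60.43 mGal
Simple Bouguer anomaly = -17.96 − (60.43) = -78.39 mGal

-78.4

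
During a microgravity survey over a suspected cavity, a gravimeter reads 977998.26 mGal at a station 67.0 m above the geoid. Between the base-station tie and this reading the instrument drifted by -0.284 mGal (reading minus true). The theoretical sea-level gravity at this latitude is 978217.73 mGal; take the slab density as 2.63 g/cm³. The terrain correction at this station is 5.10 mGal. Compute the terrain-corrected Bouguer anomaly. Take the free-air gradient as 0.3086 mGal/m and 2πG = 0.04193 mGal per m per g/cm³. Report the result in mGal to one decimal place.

Drift-corrected reading = 977998.26 − (-0.284) = 977998.544 mGal
Free-air correction = 0.3086 × 67.0 = 20.68 mGal
Free-air anomaly = 977998.544 − 978217.73 + (20.68) = -198.506 mGal
Bouguer slab correction = 0.04193 × 2.63 × 67.0 = 7.39 mGal
Simple Bouguer anomaly = -198.506 − (7.39) = -205.896 mGal
Complete Bouguer anomaly = -205.896 + 5.10 = -200.796 mGal

-200.8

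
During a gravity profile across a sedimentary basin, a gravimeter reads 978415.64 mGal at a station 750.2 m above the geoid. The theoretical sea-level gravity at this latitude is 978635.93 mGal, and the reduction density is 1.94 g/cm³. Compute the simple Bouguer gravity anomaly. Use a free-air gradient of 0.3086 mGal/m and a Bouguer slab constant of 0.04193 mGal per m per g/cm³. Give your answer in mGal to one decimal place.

-49.8

Free-air correction = 0.3086 × 750.2 = 231.51 mGal
Free-air anomaly = 978415.64 − 978635.93 + (231.51) = 11.22 mGal
Bouguer slab correction = 0.04193 × 1.94 × 750.2 = 61.02 mGal
Simple Bouguer anomaly = 11.22 − (61.02) = -49.80 mGal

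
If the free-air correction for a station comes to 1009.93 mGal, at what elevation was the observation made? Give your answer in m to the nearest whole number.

h = 1009.93 / 0.3086 = 3272.62 m

3273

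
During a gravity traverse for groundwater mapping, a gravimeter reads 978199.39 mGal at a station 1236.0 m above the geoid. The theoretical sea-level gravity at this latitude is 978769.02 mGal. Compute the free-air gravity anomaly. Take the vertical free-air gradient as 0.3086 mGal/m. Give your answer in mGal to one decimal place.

-188.2

Free-air correction = 0.3086 × 1236.0 = 381.43 mGal
Free-air anomaly = 978199.39 − 978769.02 + (381.43) = -188.20 mGal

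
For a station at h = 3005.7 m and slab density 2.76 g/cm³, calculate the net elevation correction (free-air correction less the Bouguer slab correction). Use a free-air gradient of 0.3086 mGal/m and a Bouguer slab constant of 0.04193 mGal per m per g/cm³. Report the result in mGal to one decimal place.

579.7

Combined gradient = 0.3086 − 0.04193 × 2.76 = 0.1928732 mGal/m
Combined elevation correction = 0.1928732 × 3005.7 = 579.7 mGal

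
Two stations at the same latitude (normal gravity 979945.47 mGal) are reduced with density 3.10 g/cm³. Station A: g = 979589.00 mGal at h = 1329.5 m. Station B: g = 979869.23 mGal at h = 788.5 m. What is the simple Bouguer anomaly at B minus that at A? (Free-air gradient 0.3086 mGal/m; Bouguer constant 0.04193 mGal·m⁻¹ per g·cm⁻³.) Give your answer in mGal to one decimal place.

183.6

Δg_SB(A) = 979589.00 − 979945.47 + 0.3086×1329.5 − 0.04193×3.10×1329.5 = -119.00 mGal
Δg_SB(B) = 979869.23 − 979945.47 + 0.3086×788.5 − 0.04193×3.10×788.5 = 64.60 mGal
Difference = 64.60 − (-119.00) = 183.60 mGal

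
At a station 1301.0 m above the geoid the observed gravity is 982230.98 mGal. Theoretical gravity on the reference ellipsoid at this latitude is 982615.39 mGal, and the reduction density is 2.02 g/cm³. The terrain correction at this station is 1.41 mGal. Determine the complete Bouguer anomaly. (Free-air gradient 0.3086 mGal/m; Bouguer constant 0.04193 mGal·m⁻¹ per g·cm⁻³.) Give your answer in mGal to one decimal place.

Free-air correction = 0.3086 × 1301.0 = 401.49 mGal
Free-air anomaly = 982230.98 − 982615.39 + (401.49) = 17.08 mGal
Bouguer slab correction = 0.04193 × 2.02 × 1301.0 = 110.19 mGal
Simple Bouguer anomaly = 17.08 − (110.19) = -93.11 mGal
Complete Bouguer anomaly = -93.11 + 1.41 = -91.70 mGal

-91.7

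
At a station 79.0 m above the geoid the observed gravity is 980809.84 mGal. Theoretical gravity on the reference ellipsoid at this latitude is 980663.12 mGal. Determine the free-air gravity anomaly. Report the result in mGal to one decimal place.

Free-air correction = 0.3086 × 79.0 = 24.38 mGal
Free-air anomaly = 980809.84 − 980663.12 + (24.38) = 171.10 mGal

171.1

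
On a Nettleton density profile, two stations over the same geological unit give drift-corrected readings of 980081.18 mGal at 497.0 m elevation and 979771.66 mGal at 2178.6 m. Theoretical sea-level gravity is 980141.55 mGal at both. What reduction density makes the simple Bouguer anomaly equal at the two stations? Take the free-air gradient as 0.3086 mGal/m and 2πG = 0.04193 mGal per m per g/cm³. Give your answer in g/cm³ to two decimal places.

Δg_obs = 979771.66 − 980081.18 = -309.52 mGal over Δh = 2178.6 − 497.0 = 1681.6 m
Equal Bouguer anomalies ⇒ Δg_obs + (0.3086 − 0.04193ρ)·Δh = 0
0.3086 − 0.04193ρ = −Δg_obs/Δh = 0.18406
ρ = (0.3086 − 0.18406) / 0.04193 = 2.97 g/cm³

2.97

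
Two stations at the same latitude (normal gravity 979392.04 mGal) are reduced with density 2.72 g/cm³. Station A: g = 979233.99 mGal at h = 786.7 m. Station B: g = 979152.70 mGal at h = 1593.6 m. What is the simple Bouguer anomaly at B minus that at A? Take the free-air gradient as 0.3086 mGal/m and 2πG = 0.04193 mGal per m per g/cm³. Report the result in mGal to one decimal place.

75.7

Δg_SB(A) = 979233.99 − 979392.04 + 0.3086×786.7 − 0.04193×2.72×786.7 = -5.00 mGal
Δg_SB(B) = 979152.70 − 979392.04 + 0.3086×1593.6 − 0.04193×2.72×1593.6 = 70.70 mGal
Difference = 70.70 − (-5.00) = 75.70 mGal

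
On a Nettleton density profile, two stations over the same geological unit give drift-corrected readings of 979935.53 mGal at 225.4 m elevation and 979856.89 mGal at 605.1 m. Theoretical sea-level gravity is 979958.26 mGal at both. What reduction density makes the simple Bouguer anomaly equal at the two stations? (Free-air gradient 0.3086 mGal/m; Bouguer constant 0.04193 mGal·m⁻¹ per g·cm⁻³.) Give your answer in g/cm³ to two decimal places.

2.42

Δg_obs = 979856.89 − 979935.53 = -78.64 mGal over Δh = 605.1 − 225.4 = 379.7 m
Equal Bouguer anomalies ⇒ Δg_obs + (0.3086 − 0.04193ρ)·Δh = 0
0.3086 − 0.04193ρ = −Δg_obs/Δh = 0.20711
ρ = (0.3086 − 0.20711) / 0.04193 = 2.42 g/cm³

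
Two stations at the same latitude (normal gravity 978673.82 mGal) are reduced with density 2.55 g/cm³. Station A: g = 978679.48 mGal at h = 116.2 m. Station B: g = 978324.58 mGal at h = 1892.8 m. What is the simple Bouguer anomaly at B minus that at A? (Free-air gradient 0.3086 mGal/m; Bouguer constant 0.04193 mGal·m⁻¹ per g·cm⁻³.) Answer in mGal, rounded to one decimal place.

Δg_SB(A) = 978679.48 − 978673.82 + 0.3086×116.2 − 0.04193×2.55×116.2 = 29.10 mGal
Δg_SB(B) = 978324.58 − 978673.82 + 0.3086×1892.8 − 0.04193×2.55×1892.8 = 32.50 mGal
Difference = 32.50 − (29.10) = 3.40 mGal

3.4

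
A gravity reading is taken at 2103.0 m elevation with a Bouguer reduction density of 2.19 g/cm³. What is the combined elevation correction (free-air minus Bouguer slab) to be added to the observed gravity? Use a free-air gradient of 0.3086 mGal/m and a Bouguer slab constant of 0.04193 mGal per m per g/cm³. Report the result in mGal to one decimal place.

455.9

Combined gradient = 0.3086 − 0.04193 × 2.19 = 0.2167733 mGal/m
Combined elevation correction = 0.2167733 × 2103.0 = 455.9 mGal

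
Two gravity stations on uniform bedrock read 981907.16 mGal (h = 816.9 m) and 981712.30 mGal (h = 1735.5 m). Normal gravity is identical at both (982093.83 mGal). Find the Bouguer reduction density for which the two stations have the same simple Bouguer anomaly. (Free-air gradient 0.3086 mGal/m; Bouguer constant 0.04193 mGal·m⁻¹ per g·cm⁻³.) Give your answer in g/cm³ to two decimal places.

2.30

Δg_obs = 981712.30 − 981907.16 = -194.86 mGal over Δh = 1735.5 − 816.9 = 918.6 m
Equal Bouguer anomalies ⇒ Δg_obs + (0.3086 − 0.04193ρ)·Δh = 0
0.3086 − 0.04193ρ = −Δg_obs/Δh = 0.21213
ρ = (0.3086 − 0.21213) / 0.04193 = 2.30 g/cm³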